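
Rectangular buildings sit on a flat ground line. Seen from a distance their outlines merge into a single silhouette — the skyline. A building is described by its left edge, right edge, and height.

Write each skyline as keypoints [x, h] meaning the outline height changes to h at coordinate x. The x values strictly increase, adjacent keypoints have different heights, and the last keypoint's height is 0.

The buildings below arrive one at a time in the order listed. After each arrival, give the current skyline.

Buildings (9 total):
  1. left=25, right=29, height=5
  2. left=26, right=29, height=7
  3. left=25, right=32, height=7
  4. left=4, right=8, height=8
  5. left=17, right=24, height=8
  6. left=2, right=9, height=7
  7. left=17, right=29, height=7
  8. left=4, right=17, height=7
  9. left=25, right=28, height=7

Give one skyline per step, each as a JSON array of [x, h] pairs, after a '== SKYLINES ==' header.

== SKYLINES ==
[[25,5],[29,0]]
[[25,5],[26,7],[29,0]]
[[25,7],[32,0]]
[[4,8],[8,0],[25,7],[32,0]]
[[4,8],[8,0],[17,8],[24,0],[25,7],[32,0]]
[[2,7],[4,8],[8,7],[9,0],[17,8],[24,0],[25,7],[32,0]]
[[2,7],[4,8],[8,7],[9,0],[17,8],[24,7],[32,0]]
[[2,7],[4,8],[8,7],[17,8],[24,7],[32,0]]
[[2,7],[4,8],[8,7],[17,8],[24,7],[32,0]]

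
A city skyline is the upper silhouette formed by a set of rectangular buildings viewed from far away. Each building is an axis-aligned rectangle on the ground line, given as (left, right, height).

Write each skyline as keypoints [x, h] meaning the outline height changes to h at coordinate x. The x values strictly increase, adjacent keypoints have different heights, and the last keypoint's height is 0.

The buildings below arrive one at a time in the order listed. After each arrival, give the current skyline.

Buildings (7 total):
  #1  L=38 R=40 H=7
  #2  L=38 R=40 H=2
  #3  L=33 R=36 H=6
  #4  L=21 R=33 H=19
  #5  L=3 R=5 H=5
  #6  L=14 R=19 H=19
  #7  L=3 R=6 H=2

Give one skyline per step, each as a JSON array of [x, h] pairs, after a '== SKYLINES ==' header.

== SKYLINES ==
[[38,7],[40,0]]
[[38,7],[40,0]]
[[33,6],[36,0],[38,7],[40,0]]
[[21,19],[33,6],[36,0],[38,7],[40,0]]
[[3,5],[5,0],[21,19],[33,6],[36,0],[38,7],[40,0]]
[[3,5],[5,0],[14,19],[19,0],[21,19],[33,6],[36,0],[38,7],[40,0]]
[[3,5],[5,2],[6,0],[14,19],[19,0],[21,19],[33,6],[36,0],[38,7],[40,0]]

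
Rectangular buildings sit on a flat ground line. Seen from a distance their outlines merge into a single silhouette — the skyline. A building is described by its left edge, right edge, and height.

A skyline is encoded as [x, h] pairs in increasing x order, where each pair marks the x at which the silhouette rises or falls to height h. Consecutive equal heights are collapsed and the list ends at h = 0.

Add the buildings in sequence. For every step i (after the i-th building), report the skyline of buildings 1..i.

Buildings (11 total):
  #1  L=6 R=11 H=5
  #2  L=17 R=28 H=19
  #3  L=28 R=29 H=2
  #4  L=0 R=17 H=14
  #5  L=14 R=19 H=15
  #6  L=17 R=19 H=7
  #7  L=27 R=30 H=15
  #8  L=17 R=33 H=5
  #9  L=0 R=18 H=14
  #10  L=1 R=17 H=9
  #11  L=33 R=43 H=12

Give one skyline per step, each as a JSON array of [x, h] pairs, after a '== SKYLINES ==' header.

== SKYLINES ==
[[6,5],[11,0]]
[[6,5],[11,0],[17,19],[28,0]]
[[6,5],[11,0],[17,19],[28,2],[29,0]]
[[0,14],[17,19],[28,2],[29,0]]
[[0,14],[14,15],[17,19],[28,2],[29,0]]
[[0,14],[14,15],[17,19],[28,2],[29,0]]
[[0,14],[14,15],[17,19],[28,15],[30,0]]
[[0,14],[14,15],[17,19],[28,15],[30,5],[33,0]]
[[0,14],[14,15],[17,19],[28,15],[30,5],[33,0]]
[[0,14],[14,15],[17,19],[28,15],[30,5],[33,0]]
[[0,14],[14,15],[17,19],[28,15],[30,5],[33,12],[43,0]]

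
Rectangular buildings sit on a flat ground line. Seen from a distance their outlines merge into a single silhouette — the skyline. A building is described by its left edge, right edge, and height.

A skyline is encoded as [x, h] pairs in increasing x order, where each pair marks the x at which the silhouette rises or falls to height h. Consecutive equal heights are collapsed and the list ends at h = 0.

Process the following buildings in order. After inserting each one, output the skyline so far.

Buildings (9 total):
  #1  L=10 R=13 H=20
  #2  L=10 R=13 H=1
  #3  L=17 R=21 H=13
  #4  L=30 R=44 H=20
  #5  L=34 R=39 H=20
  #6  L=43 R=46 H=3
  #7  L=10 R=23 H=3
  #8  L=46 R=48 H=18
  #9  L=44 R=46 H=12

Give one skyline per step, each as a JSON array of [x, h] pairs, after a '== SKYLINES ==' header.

== SKYLINES ==
[[10,20],[13,0]]
[[10,20],[13,0]]
[[10,20],[13,0],[17,13],[21,0]]
[[10,20],[13,0],[17,13],[21,0],[30,20],[44,0]]
[[10,20],[13,0],[17,13],[21,0],[30,20],[44,0]]
[[10,20],[13,0],[17,13],[21,0],[30,20],[44,3],[46,0]]
[[10,20],[13,3],[17,13],[21,3],[23,0],[30,20],[44,3],[46,0]]
[[10,20],[13,3],[17,13],[21,3],[23,0],[30,20],[44,3],[46,18],[48,0]]
[[10,20],[13,3],[17,13],[21,3],[23,0],[30,20],[44,12],[46,18],[48,0]]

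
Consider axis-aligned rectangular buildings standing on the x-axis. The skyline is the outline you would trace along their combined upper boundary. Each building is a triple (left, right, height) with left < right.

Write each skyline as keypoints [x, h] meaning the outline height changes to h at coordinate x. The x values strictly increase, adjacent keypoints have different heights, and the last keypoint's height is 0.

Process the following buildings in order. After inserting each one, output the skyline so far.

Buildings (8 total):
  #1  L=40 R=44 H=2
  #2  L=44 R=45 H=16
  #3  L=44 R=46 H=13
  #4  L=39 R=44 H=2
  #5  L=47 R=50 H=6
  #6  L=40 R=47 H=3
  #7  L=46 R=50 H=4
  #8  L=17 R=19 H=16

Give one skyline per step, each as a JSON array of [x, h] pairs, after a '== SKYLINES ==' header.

== SKYLINES ==
[[40,2],[44,0]]
[[40,2],[44,16],[45,0]]
[[40,2],[44,16],[45,13],[46,0]]
[[39,2],[44,16],[45,13],[46,0]]
[[39,2],[44,16],[45,13],[46,0],[47,6],[50,0]]
[[39,2],[40,3],[44,16],[45,13],[46,3],[47,6],[50,0]]
[[39,2],[40,3],[44,16],[45,13],[46,4],[47,6],[50,0]]
[[17,16],[19,0],[39,2],[40,3],[44,16],[45,13],[46,4],[47,6],[50,0]]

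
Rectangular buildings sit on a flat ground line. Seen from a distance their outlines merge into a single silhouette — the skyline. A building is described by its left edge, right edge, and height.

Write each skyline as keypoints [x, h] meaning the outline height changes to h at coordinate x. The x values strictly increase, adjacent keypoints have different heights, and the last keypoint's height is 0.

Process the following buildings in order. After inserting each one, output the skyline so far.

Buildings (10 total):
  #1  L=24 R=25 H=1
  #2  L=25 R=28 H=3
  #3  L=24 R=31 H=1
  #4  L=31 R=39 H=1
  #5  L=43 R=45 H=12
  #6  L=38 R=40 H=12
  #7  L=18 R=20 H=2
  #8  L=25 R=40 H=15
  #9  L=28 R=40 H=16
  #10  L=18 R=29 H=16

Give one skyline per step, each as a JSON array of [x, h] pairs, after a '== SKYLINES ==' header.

== SKYLINES ==
[[24,1],[25,0]]
[[24,1],[25,3],[28,0]]
[[24,1],[25,3],[28,1],[31,0]]
[[24,1],[25,3],[28,1],[39,0]]
[[24,1],[25,3],[28,1],[39,0],[43,12],[45,0]]
[[24,1],[25,3],[28,1],[38,12],[40,0],[43,12],[45,0]]
[[18,2],[20,0],[24,1],[25,3],[28,1],[38,12],[40,0],[43,12],[45,0]]
[[18,2],[20,0],[24,1],[25,15],[40,0],[43,12],[45,0]]
[[18,2],[20,0],[24,1],[25,15],[28,16],[40,0],[43,12],[45,0]]
[[18,16],[40,0],[43,12],[45,0]]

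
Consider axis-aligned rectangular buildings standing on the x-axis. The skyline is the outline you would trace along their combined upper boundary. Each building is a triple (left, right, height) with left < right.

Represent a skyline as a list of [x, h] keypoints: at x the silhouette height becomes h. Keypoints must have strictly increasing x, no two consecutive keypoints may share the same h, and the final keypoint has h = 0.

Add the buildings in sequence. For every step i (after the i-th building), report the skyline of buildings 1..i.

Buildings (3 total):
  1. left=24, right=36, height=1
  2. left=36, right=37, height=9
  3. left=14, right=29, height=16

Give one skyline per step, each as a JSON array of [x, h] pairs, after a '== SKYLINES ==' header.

== SKYLINES ==
[[24,1],[36,0]]
[[24,1],[36,9],[37,0]]
[[14,16],[29,1],[36,9],[37,0]]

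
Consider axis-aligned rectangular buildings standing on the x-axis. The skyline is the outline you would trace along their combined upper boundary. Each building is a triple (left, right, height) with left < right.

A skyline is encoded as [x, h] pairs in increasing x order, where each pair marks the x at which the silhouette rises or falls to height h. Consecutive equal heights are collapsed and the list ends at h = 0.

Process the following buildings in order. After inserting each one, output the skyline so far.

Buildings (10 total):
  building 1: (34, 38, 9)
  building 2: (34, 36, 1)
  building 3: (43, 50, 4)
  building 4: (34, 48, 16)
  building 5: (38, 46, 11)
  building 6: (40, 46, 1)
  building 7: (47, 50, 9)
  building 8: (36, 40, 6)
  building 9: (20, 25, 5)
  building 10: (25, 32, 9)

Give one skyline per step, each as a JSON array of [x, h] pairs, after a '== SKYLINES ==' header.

== SKYLINES ==
[[34,9],[38,0]]
[[34,9],[38,0]]
[[34,9],[38,0],[43,4],[50,0]]
[[34,16],[48,4],[50,0]]
[[34,16],[48,4],[50,0]]
[[34,16],[48,4],[50,0]]
[[34,16],[48,9],[50,0]]
[[34,16],[48,9],[50,0]]
[[20,5],[25,0],[34,16],[48,9],[50,0]]
[[20,5],[25,9],[32,0],[34,16],[48,9],[50,0]]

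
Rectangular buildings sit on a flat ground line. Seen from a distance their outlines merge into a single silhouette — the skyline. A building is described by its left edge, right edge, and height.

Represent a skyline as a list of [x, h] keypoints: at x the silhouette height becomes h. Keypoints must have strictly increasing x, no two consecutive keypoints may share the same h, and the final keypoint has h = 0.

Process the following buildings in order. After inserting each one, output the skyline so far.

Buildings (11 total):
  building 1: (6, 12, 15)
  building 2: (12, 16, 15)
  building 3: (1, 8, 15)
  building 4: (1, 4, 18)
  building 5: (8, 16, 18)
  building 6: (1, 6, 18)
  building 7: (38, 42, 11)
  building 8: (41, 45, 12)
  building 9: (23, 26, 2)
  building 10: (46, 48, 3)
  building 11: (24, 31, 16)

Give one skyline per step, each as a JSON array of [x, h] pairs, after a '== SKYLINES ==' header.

== SKYLINES ==
[[6,15],[12,0]]
[[6,15],[16,0]]
[[1,15],[16,0]]
[[1,18],[4,15],[16,0]]
[[1,18],[4,15],[8,18],[16,0]]
[[1,18],[6,15],[8,18],[16,0]]
[[1,18],[6,15],[8,18],[16,0],[38,11],[42,0]]
[[1,18],[6,15],[8,18],[16,0],[38,11],[41,12],[45,0]]
[[1,18],[6,15],[8,18],[16,0],[23,2],[26,0],[38,11],[41,12],[45,0]]
[[1,18],[6,15],[8,18],[16,0],[23,2],[26,0],[38,11],[41,12],[45,0],[46,3],[48,0]]
[[1,18],[6,15],[8,18],[16,0],[23,2],[24,16],[31,0],[38,11],[41,12],[45,0],[46,3],[48,0]]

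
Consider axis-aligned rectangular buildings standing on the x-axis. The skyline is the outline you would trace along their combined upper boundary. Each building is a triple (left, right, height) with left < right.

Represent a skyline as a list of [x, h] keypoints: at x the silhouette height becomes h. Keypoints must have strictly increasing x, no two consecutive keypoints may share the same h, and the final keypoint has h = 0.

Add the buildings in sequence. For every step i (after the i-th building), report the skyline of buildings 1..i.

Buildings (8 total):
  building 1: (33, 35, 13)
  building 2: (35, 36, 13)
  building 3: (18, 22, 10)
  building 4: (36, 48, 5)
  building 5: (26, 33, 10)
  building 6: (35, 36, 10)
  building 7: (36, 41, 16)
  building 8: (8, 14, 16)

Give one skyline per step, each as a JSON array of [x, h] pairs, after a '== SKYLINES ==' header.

== SKYLINES ==
[[33,13],[35,0]]
[[33,13],[36,0]]
[[18,10],[22,0],[33,13],[36,0]]
[[18,10],[22,0],[33,13],[36,5],[48,0]]
[[18,10],[22,0],[26,10],[33,13],[36,5],[48,0]]
[[18,10],[22,0],[26,10],[33,13],[36,5],[48,0]]
[[18,10],[22,0],[26,10],[33,13],[36,16],[41,5],[48,0]]
[[8,16],[14,0],[18,10],[22,0],[26,10],[33,13],[36,16],[41,5],[48,0]]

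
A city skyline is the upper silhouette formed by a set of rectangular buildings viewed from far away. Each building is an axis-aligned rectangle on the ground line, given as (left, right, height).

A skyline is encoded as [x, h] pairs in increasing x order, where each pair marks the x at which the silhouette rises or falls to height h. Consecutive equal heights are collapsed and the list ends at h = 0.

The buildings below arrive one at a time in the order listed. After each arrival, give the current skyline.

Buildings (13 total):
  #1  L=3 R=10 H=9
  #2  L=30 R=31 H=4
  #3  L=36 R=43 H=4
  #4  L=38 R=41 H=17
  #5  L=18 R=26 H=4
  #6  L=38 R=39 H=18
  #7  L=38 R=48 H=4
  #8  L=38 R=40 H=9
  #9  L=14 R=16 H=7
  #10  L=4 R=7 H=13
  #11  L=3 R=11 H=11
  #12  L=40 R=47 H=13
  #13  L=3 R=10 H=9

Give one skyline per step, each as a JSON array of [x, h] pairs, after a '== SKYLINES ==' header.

== SKYLINES ==
[[3,9],[10,0]]
[[3,9],[10,0],[30,4],[31,0]]
[[3,9],[10,0],[30,4],[31,0],[36,4],[43,0]]
[[3,9],[10,0],[30,4],[31,0],[36,4],[38,17],[41,4],[43,0]]
[[3,9],[10,0],[18,4],[26,0],[30,4],[31,0],[36,4],[38,17],[41,4],[43,0]]
[[3,9],[10,0],[18,4],[26,0],[30,4],[31,0],[36,4],[38,18],[39,17],[41,4],[43,0]]
[[3,9],[10,0],[18,4],[26,0],[30,4],[31,0],[36,4],[38,18],[39,17],[41,4],[48,0]]
[[3,9],[10,0],[18,4],[26,0],[30,4],[31,0],[36,4],[38,18],[39,17],[41,4],[48,0]]
[[3,9],[10,0],[14,7],[16,0],[18,4],[26,0],[30,4],[31,0],[36,4],[38,18],[39,17],[41,4],[48,0]]
[[3,9],[4,13],[7,9],[10,0],[14,7],[16,0],[18,4],[26,0],[30,4],[31,0],[36,4],[38,18],[39,17],[41,4],[48,0]]
[[3,11],[4,13],[7,11],[11,0],[14,7],[16,0],[18,4],[26,0],[30,4],[31,0],[36,4],[38,18],[39,17],[41,4],[48,0]]
[[3,11],[4,13],[7,11],[11,0],[14,7],[16,0],[18,4],[26,0],[30,4],[31,0],[36,4],[38,18],[39,17],[41,13],[47,4],[48,0]]
[[3,11],[4,13],[7,11],[11,0],[14,7],[16,0],[18,4],[26,0],[30,4],[31,0],[36,4],[38,18],[39,17],[41,13],[47,4],[48,0]]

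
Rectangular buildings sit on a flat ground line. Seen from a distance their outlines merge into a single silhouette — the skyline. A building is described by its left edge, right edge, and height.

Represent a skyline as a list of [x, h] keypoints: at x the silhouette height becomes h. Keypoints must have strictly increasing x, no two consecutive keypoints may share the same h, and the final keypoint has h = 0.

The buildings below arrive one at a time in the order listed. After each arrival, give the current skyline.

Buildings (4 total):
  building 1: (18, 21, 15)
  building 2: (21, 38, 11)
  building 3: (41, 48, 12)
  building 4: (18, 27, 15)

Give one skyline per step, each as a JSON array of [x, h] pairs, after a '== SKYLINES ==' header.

== SKYLINES ==
[[18,15],[21,0]]
[[18,15],[21,11],[38,0]]
[[18,15],[21,11],[38,0],[41,12],[48,0]]
[[18,15],[27,11],[38,0],[41,12],[48,0]]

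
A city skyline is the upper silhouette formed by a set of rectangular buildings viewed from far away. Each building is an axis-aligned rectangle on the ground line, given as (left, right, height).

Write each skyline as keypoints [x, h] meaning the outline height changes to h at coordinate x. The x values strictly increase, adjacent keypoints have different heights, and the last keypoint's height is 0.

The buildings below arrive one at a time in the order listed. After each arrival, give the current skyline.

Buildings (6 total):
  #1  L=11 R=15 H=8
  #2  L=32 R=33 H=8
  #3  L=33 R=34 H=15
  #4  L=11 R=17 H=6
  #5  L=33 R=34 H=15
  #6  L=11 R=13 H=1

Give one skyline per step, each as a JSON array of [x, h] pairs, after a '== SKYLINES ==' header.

== SKYLINES ==
[[11,8],[15,0]]
[[11,8],[15,0],[32,8],[33,0]]
[[11,8],[15,0],[32,8],[33,15],[34,0]]
[[11,8],[15,6],[17,0],[32,8],[33,15],[34,0]]
[[11,8],[15,6],[17,0],[32,8],[33,15],[34,0]]
[[11,8],[15,6],[17,0],[32,8],[33,15],[34,0]]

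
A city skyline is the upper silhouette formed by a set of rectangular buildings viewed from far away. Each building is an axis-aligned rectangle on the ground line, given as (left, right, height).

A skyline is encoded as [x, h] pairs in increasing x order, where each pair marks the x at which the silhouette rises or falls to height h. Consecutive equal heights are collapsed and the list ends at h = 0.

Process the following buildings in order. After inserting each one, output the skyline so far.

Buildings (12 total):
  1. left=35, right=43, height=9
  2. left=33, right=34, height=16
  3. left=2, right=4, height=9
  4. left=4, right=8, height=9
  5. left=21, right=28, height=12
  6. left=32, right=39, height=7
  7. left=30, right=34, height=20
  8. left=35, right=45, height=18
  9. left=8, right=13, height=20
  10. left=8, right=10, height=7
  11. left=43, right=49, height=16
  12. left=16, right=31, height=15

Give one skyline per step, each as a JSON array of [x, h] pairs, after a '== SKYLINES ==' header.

== SKYLINES ==
[[35,9],[43,0]]
[[33,16],[34,0],[35,9],[43,0]]
[[2,9],[4,0],[33,16],[34,0],[35,9],[43,0]]
[[2,9],[8,0],[33,16],[34,0],[35,9],[43,0]]
[[2,9],[8,0],[21,12],[28,0],[33,16],[34,0],[35,9],[43,0]]
[[2,9],[8,0],[21,12],[28,0],[32,7],[33,16],[34,7],[35,9],[43,0]]
[[2,9],[8,0],[21,12],[28,0],[30,20],[34,7],[35,9],[43,0]]
[[2,9],[8,0],[21,12],[28,0],[30,20],[34,7],[35,18],[45,0]]
[[2,9],[8,20],[13,0],[21,12],[28,0],[30,20],[34,7],[35,18],[45,0]]
[[2,9],[8,20],[13,0],[21,12],[28,0],[30,20],[34,7],[35,18],[45,0]]
[[2,9],[8,20],[13,0],[21,12],[28,0],[30,20],[34,7],[35,18],[45,16],[49,0]]
[[2,9],[8,20],[13,0],[16,15],[30,20],[34,7],[35,18],[45,16],[49,0]]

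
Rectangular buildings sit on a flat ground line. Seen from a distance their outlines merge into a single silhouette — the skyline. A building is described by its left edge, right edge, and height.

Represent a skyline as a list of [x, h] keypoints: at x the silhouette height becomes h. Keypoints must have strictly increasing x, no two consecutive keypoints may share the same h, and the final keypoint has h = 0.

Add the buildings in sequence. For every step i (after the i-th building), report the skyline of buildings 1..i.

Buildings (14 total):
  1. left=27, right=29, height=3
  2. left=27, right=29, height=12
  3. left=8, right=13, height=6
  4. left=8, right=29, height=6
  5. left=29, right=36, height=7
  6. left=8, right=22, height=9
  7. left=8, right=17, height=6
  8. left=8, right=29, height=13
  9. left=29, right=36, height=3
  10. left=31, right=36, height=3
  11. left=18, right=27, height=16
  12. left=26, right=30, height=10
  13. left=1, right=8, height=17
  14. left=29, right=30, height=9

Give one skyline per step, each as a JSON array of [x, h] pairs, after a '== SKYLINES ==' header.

== SKYLINES ==
[[27,3],[29,0]]
[[27,12],[29,0]]
[[8,6],[13,0],[27,12],[29,0]]
[[8,6],[27,12],[29,0]]
[[8,6],[27,12],[29,7],[36,0]]
[[8,9],[22,6],[27,12],[29,7],[36,0]]
[[8,9],[22,6],[27,12],[29,7],[36,0]]
[[8,13],[29,7],[36,0]]
[[8,13],[29,7],[36,0]]
[[8,13],[29,7],[36,0]]
[[8,13],[18,16],[27,13],[29,7],[36,0]]
[[8,13],[18,16],[27,13],[29,10],[30,7],[36,0]]
[[1,17],[8,13],[18,16],[27,13],[29,10],[30,7],[36,0]]
[[1,17],[8,13],[18,16],[27,13],[29,10],[30,7],[36,0]]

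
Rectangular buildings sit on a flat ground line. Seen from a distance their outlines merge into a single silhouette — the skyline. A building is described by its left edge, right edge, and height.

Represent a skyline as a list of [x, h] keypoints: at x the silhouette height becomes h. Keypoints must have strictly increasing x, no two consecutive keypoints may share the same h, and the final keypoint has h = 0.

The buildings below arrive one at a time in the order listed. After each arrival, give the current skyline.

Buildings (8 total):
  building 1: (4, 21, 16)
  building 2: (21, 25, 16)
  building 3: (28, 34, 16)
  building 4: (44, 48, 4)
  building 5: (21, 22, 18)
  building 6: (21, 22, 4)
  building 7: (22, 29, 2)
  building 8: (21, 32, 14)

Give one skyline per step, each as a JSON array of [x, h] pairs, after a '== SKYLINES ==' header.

== SKYLINES ==
[[4,16],[21,0]]
[[4,16],[25,0]]
[[4,16],[25,0],[28,16],[34,0]]
[[4,16],[25,0],[28,16],[34,0],[44,4],[48,0]]
[[4,16],[21,18],[22,16],[25,0],[28,16],[34,0],[44,4],[48,0]]
[[4,16],[21,18],[22,16],[25,0],[28,16],[34,0],[44,4],[48,0]]
[[4,16],[21,18],[22,16],[25,2],[28,16],[34,0],[44,4],[48,0]]
[[4,16],[21,18],[22,16],[25,14],[28,16],[34,0],[44,4],[48,0]]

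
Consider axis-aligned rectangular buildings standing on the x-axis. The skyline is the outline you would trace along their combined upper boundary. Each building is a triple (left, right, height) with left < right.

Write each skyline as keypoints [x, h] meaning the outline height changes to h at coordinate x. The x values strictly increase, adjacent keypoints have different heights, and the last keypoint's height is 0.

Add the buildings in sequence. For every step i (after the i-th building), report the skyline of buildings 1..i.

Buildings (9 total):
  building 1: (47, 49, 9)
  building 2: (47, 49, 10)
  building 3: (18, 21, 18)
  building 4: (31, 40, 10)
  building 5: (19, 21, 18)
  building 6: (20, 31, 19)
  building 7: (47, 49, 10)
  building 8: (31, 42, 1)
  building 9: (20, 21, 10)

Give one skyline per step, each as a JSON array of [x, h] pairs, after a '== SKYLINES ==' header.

== SKYLINES ==
[[47,9],[49,0]]
[[47,10],[49,0]]
[[18,18],[21,0],[47,10],[49,0]]
[[18,18],[21,0],[31,10],[40,0],[47,10],[49,0]]
[[18,18],[21,0],[31,10],[40,0],[47,10],[49,0]]
[[18,18],[20,19],[31,10],[40,0],[47,10],[49,0]]
[[18,18],[20,19],[31,10],[40,0],[47,10],[49,0]]
[[18,18],[20,19],[31,10],[40,1],[42,0],[47,10],[49,0]]
[[18,18],[20,19],[31,10],[40,1],[42,0],[47,10],[49,0]]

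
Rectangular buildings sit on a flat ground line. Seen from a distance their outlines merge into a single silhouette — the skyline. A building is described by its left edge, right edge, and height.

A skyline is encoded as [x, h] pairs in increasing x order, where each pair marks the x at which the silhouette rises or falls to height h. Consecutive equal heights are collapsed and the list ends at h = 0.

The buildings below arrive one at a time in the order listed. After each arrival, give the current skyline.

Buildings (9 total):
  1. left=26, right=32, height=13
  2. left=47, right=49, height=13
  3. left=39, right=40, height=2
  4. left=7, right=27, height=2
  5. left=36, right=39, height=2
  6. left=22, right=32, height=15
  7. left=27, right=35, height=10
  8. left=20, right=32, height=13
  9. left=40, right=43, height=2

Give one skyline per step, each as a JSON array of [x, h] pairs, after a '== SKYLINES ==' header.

== SKYLINES ==
[[26,13],[32,0]]
[[26,13],[32,0],[47,13],[49,0]]
[[26,13],[32,0],[39,2],[40,0],[47,13],[49,0]]
[[7,2],[26,13],[32,0],[39,2],[40,0],[47,13],[49,0]]
[[7,2],[26,13],[32,0],[36,2],[40,0],[47,13],[49,0]]
[[7,2],[22,15],[32,0],[36,2],[40,0],[47,13],[49,0]]
[[7,2],[22,15],[32,10],[35,0],[36,2],[40,0],[47,13],[49,0]]
[[7,2],[20,13],[22,15],[32,10],[35,0],[36,2],[40,0],[47,13],[49,0]]
[[7,2],[20,13],[22,15],[32,10],[35,0],[36,2],[43,0],[47,13],[49,0]]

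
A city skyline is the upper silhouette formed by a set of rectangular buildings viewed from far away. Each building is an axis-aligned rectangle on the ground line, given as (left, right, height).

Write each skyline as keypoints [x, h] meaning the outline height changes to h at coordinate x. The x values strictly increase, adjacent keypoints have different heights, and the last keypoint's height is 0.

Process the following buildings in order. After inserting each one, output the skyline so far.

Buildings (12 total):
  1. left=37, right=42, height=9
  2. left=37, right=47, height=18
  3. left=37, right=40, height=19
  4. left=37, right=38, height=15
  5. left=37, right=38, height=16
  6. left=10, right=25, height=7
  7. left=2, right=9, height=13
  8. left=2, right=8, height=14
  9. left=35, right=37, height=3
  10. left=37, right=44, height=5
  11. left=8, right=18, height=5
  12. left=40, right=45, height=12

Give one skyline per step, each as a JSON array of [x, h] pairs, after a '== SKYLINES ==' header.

== SKYLINES ==
[[37,9],[42,0]]
[[37,18],[47,0]]
[[37,19],[40,18],[47,0]]
[[37,19],[40,18],[47,0]]
[[37,19],[40,18],[47,0]]
[[10,7],[25,0],[37,19],[40,18],[47,0]]
[[2,13],[9,0],[10,7],[25,0],[37,19],[40,18],[47,0]]
[[2,14],[8,13],[9,0],[10,7],[25,0],[37,19],[40,18],[47,0]]
[[2,14],[8,13],[9,0],[10,7],[25,0],[35,3],[37,19],[40,18],[47,0]]
[[2,14],[8,13],[9,0],[10,7],[25,0],[35,3],[37,19],[40,18],[47,0]]
[[2,14],[8,13],[9,5],[10,7],[25,0],[35,3],[37,19],[40,18],[47,0]]
[[2,14],[8,13],[9,5],[10,7],[25,0],[35,3],[37,19],[40,18],[47,0]]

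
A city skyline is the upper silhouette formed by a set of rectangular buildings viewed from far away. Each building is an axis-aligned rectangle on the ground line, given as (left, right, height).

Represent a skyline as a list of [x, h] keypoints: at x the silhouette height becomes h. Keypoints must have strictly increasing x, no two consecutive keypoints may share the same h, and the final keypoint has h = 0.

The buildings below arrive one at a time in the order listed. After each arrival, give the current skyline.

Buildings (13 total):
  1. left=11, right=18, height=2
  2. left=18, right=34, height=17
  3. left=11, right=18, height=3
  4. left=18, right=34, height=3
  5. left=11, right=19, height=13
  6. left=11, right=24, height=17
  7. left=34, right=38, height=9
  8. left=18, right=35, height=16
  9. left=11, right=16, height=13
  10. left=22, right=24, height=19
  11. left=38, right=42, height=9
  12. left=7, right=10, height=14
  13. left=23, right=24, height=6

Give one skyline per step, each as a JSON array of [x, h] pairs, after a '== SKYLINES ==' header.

== SKYLINES ==
[[11,2],[18,0]]
[[11,2],[18,17],[34,0]]
[[11,3],[18,17],[34,0]]
[[11,3],[18,17],[34,0]]
[[11,13],[18,17],[34,0]]
[[11,17],[34,0]]
[[11,17],[34,9],[38,0]]
[[11,17],[34,16],[35,9],[38,0]]
[[11,17],[34,16],[35,9],[38,0]]
[[11,17],[22,19],[24,17],[34,16],[35,9],[38,0]]
[[11,17],[22,19],[24,17],[34,16],[35,9],[42,0]]
[[7,14],[10,0],[11,17],[22,19],[24,17],[34,16],[35,9],[42,0]]
[[7,14],[10,0],[11,17],[22,19],[24,17],[34,16],[35,9],[42,0]]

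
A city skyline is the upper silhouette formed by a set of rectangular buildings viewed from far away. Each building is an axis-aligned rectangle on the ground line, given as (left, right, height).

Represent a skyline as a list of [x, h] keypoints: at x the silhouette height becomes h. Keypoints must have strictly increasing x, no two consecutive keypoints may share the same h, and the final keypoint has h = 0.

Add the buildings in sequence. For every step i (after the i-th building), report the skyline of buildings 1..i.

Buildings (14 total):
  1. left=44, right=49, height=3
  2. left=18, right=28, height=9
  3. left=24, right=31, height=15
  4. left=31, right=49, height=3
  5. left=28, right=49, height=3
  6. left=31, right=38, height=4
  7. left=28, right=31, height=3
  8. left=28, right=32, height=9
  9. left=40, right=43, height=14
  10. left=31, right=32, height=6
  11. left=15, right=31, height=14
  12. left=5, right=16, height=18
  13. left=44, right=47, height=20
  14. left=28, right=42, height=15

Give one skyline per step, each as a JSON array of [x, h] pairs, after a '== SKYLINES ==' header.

== SKYLINES ==
[[44,3],[49,0]]
[[18,9],[28,0],[44,3],[49,0]]
[[18,9],[24,15],[31,0],[44,3],[49,0]]
[[18,9],[24,15],[31,3],[49,0]]
[[18,9],[24,15],[31,3],[49,0]]
[[18,9],[24,15],[31,4],[38,3],[49,0]]
[[18,9],[24,15],[31,4],[38,3],[49,0]]
[[18,9],[24,15],[31,9],[32,4],[38,3],[49,0]]
[[18,9],[24,15],[31,9],[32,4],[38,3],[40,14],[43,3],[49,0]]
[[18,9],[24,15],[31,9],[32,4],[38,3],[40,14],[43,3],[49,0]]
[[15,14],[24,15],[31,9],[32,4],[38,3],[40,14],[43,3],[49,0]]
[[5,18],[16,14],[24,15],[31,9],[32,4],[38,3],[40,14],[43,3],[49,0]]
[[5,18],[16,14],[24,15],[31,9],[32,4],[38,3],[40,14],[43,3],[44,20],[47,3],[49,0]]
[[5,18],[16,14],[24,15],[42,14],[43,3],[44,20],[47,3],[49,0]]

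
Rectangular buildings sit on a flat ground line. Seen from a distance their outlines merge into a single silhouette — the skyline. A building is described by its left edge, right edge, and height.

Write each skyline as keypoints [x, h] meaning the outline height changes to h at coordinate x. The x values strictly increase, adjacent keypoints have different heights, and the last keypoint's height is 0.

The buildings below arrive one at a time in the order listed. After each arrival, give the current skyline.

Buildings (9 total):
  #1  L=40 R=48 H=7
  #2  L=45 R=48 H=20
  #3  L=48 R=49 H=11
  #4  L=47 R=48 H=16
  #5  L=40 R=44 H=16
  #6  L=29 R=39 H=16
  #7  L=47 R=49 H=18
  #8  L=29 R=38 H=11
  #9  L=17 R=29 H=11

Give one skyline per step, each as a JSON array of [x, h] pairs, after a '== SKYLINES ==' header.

== SKYLINES ==
[[40,7],[48,0]]
[[40,7],[45,20],[48,0]]
[[40,7],[45,20],[48,11],[49,0]]
[[40,7],[45,20],[48,11],[49,0]]
[[40,16],[44,7],[45,20],[48,11],[49,0]]
[[29,16],[39,0],[40,16],[44,7],[45,20],[48,11],[49,0]]
[[29,16],[39,0],[40,16],[44,7],[45,20],[48,18],[49,0]]
[[29,16],[39,0],[40,16],[44,7],[45,20],[48,18],[49,0]]
[[17,11],[29,16],[39,0],[40,16],[44,7],[45,20],[48,18],[49,0]]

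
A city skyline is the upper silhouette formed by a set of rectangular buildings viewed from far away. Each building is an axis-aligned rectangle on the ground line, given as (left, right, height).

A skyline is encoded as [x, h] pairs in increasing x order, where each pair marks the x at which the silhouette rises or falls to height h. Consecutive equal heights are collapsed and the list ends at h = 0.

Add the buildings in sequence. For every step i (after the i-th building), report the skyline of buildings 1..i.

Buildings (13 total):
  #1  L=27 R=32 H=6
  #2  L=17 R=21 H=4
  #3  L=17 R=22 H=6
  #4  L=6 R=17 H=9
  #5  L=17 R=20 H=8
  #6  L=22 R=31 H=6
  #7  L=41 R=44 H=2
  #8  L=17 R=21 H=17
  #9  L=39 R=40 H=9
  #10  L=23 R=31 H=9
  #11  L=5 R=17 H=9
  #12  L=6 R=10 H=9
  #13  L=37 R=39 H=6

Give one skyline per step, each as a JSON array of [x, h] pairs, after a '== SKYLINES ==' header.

== SKYLINES ==
[[27,6],[32,0]]
[[17,4],[21,0],[27,6],[32,0]]
[[17,6],[22,0],[27,6],[32,0]]
[[6,9],[17,6],[22,0],[27,6],[32,0]]
[[6,9],[17,8],[20,6],[22,0],[27,6],[32,0]]
[[6,9],[17,8],[20,6],[32,0]]
[[6,9],[17,8],[20,6],[32,0],[41,2],[44,0]]
[[6,9],[17,17],[21,6],[32,0],[41,2],[44,0]]
[[6,9],[17,17],[21,6],[32,0],[39,9],[40,0],[41,2],[44,0]]
[[6,9],[17,17],[21,6],[23,9],[31,6],[32,0],[39,9],[40,0],[41,2],[44,0]]
[[5,9],[17,17],[21,6],[23,9],[31,6],[32,0],[39,9],[40,0],[41,2],[44,0]]
[[5,9],[17,17],[21,6],[23,9],[31,6],[32,0],[39,9],[40,0],[41,2],[44,0]]
[[5,9],[17,17],[21,6],[23,9],[31,6],[32,0],[37,6],[39,9],[40,0],[41,2],[44,0]]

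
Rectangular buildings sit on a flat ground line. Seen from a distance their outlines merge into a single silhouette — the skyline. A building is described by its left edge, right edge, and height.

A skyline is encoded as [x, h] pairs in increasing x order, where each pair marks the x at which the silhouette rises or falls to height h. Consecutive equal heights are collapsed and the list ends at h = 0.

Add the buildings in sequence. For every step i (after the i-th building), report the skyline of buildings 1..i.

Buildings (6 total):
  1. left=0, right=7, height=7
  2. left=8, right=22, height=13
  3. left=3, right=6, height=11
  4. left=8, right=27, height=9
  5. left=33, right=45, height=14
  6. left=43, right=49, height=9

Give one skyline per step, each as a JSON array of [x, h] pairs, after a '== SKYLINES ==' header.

== SKYLINES ==
[[0,7],[7,0]]
[[0,7],[7,0],[8,13],[22,0]]
[[0,7],[3,11],[6,7],[7,0],[8,13],[22,0]]
[[0,7],[3,11],[6,7],[7,0],[8,13],[22,9],[27,0]]
[[0,7],[3,11],[6,7],[7,0],[8,13],[22,9],[27,0],[33,14],[45,0]]
[[0,7],[3,11],[6,7],[7,0],[8,13],[22,9],[27,0],[33,14],[45,9],[49,0]]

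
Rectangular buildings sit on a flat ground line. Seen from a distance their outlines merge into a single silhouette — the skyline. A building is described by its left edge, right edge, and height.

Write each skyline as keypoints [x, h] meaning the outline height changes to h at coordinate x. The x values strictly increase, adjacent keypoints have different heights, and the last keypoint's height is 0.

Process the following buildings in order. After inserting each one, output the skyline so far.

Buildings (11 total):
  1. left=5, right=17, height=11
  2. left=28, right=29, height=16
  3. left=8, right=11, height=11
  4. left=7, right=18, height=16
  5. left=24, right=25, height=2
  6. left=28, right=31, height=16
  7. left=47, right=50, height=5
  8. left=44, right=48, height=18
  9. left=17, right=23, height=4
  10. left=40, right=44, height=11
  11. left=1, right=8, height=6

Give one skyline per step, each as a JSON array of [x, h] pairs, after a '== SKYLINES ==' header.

== SKYLINES ==
[[5,11],[17,0]]
[[5,11],[17,0],[28,16],[29,0]]
[[5,11],[17,0],[28,16],[29,0]]
[[5,11],[7,16],[18,0],[28,16],[29,0]]
[[5,11],[7,16],[18,0],[24,2],[25,0],[28,16],[29,0]]
[[5,11],[7,16],[18,0],[24,2],[25,0],[28,16],[31,0]]
[[5,11],[7,16],[18,0],[24,2],[25,0],[28,16],[31,0],[47,5],[50,0]]
[[5,11],[7,16],[18,0],[24,2],[25,0],[28,16],[31,0],[44,18],[48,5],[50,0]]
[[5,11],[7,16],[18,4],[23,0],[24,2],[25,0],[28,16],[31,0],[44,18],[48,5],[50,0]]
[[5,11],[7,16],[18,4],[23,0],[24,2],[25,0],[28,16],[31,0],[40,11],[44,18],[48,5],[50,0]]
[[1,6],[5,11],[7,16],[18,4],[23,0],[24,2],[25,0],[28,16],[31,0],[40,11],[44,18],[48,5],[50,0]]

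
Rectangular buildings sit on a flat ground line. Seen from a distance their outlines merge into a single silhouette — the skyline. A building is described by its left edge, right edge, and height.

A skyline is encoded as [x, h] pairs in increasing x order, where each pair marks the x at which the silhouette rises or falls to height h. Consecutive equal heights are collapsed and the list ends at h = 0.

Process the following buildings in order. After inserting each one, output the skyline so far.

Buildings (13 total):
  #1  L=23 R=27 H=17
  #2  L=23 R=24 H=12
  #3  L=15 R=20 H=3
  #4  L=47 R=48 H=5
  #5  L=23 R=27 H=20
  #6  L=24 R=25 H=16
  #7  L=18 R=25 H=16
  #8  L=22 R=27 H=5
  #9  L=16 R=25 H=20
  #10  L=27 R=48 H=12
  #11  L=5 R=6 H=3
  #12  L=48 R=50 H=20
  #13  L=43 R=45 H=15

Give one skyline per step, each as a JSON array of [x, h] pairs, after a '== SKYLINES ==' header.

== SKYLINES ==
[[23,17],[27,0]]
[[23,17],[27,0]]
[[15,3],[20,0],[23,17],[27,0]]
[[15,3],[20,0],[23,17],[27,0],[47,5],[48,0]]
[[15,3],[20,0],[23,20],[27,0],[47,5],[48,0]]
[[15,3],[20,0],[23,20],[27,0],[47,5],[48,0]]
[[15,3],[18,16],[23,20],[27,0],[47,5],[48,0]]
[[15,3],[18,16],[23,20],[27,0],[47,5],[48,0]]
[[15,3],[16,20],[27,0],[47,5],[48,0]]
[[15,3],[16,20],[27,12],[48,0]]
[[5,3],[6,0],[15,3],[16,20],[27,12],[48,0]]
[[5,3],[6,0],[15,3],[16,20],[27,12],[48,20],[50,0]]
[[5,3],[6,0],[15,3],[16,20],[27,12],[43,15],[45,12],[48,20],[50,0]]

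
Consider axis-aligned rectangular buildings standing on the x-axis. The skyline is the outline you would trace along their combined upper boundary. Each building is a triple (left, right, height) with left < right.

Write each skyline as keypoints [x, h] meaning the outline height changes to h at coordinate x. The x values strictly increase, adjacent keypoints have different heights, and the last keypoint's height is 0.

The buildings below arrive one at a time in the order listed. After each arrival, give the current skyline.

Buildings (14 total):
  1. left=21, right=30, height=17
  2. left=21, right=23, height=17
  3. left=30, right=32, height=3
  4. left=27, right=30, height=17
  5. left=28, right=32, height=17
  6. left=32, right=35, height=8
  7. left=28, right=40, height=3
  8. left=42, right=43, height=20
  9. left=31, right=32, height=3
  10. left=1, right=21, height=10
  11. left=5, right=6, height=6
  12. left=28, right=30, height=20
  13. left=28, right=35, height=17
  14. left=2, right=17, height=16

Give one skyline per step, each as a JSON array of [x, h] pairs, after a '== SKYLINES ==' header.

== SKYLINES ==
[[21,17],[30,0]]
[[21,17],[30,0]]
[[21,17],[30,3],[32,0]]
[[21,17],[30,3],[32,0]]
[[21,17],[32,0]]
[[21,17],[32,8],[35,0]]
[[21,17],[32,8],[35,3],[40,0]]
[[21,17],[32,8],[35,3],[40,0],[42,20],[43,0]]
[[21,17],[32,8],[35,3],[40,0],[42,20],[43,0]]
[[1,10],[21,17],[32,8],[35,3],[40,0],[42,20],[43,0]]
[[1,10],[21,17],[32,8],[35,3],[40,0],[42,20],[43,0]]
[[1,10],[21,17],[28,20],[30,17],[32,8],[35,3],[40,0],[42,20],[43,0]]
[[1,10],[21,17],[28,20],[30,17],[35,3],[40,0],[42,20],[43,0]]
[[1,10],[2,16],[17,10],[21,17],[28,20],[30,17],[35,3],[40,0],[42,20],[43,0]]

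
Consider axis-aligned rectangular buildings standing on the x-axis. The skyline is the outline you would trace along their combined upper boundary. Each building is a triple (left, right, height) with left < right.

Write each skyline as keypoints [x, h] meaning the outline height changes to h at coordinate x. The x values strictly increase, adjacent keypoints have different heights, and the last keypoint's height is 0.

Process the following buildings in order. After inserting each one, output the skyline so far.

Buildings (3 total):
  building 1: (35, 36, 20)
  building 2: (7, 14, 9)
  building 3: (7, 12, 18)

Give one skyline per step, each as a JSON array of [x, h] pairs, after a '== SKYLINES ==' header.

== SKYLINES ==
[[35,20],[36,0]]
[[7,9],[14,0],[35,20],[36,0]]
[[7,18],[12,9],[14,0],[35,20],[36,0]]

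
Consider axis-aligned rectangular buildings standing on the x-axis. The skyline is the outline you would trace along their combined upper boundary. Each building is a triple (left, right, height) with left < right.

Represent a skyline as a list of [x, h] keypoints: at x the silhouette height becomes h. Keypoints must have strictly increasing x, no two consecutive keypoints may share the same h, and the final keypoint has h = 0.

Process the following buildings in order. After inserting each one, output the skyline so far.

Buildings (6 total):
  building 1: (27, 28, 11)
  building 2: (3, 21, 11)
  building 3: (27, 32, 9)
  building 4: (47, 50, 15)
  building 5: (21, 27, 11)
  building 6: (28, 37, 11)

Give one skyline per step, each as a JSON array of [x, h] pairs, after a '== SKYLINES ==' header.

== SKYLINES ==
[[27,11],[28,0]]
[[3,11],[21,0],[27,11],[28,0]]
[[3,11],[21,0],[27,11],[28,9],[32,0]]
[[3,11],[21,0],[27,11],[28,9],[32,0],[47,15],[50,0]]
[[3,11],[28,9],[32,0],[47,15],[50,0]]
[[3,11],[37,0],[47,15],[50,0]]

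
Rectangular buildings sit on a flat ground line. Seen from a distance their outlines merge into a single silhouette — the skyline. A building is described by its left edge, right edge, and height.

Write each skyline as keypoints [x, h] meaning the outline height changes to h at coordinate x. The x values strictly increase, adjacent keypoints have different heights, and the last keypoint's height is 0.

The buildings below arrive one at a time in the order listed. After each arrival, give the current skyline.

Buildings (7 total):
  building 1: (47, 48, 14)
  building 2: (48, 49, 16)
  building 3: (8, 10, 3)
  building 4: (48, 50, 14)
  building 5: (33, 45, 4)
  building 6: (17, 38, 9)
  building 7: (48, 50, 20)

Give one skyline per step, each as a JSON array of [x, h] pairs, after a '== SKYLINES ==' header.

== SKYLINES ==
[[47,14],[48,0]]
[[47,14],[48,16],[49,0]]
[[8,3],[10,0],[47,14],[48,16],[49,0]]
[[8,3],[10,0],[47,14],[48,16],[49,14],[50,0]]
[[8,3],[10,0],[33,4],[45,0],[47,14],[48,16],[49,14],[50,0]]
[[8,3],[10,0],[17,9],[38,4],[45,0],[47,14],[48,16],[49,14],[50,0]]
[[8,3],[10,0],[17,9],[38,4],[45,0],[47,14],[48,20],[50,0]]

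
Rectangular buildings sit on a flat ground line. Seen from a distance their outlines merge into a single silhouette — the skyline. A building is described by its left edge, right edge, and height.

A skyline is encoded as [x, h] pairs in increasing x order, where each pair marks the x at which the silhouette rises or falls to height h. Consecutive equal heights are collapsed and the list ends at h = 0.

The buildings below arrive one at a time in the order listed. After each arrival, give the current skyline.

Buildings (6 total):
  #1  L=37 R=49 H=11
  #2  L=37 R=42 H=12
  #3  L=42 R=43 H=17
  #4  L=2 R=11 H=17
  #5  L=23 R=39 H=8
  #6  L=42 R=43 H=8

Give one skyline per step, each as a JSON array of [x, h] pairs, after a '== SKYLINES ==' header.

== SKYLINES ==
[[37,11],[49,0]]
[[37,12],[42,11],[49,0]]
[[37,12],[42,17],[43,11],[49,0]]
[[2,17],[11,0],[37,12],[42,17],[43,11],[49,0]]
[[2,17],[11,0],[23,8],[37,12],[42,17],[43,11],[49,0]]
[[2,17],[11,0],[23,8],[37,12],[42,17],[43,11],[49,0]]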